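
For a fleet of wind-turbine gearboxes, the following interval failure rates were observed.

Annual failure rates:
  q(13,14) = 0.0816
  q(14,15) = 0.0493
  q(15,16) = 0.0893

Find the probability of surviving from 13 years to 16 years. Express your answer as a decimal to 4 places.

Chaining the interval survival probabilities: (1 − 0.0816) × (1 − 0.0493) × (1 − 0.0893).
= 0.9184 × 0.9507 × 0.9107 = 0.795153.

0.7952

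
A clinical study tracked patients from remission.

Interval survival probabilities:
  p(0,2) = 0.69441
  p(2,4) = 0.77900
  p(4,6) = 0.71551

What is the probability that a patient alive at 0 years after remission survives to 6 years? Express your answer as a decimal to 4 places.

The overall survival probability is 0.69441 × 0.77900 × 0.71551.
= 0.387052.

0.3871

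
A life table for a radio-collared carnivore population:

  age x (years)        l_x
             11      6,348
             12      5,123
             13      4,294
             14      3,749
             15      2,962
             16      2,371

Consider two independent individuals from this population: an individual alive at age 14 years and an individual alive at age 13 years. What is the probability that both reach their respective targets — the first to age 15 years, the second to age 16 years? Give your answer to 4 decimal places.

0.4363

p₁ = l_15/l_14 = 2,962/3,749 = 0.790077; p₂ = l_16/l_13 = 2,371/4,294 = 0.552166.
P(both) = p₁ × p₂ = 0.790077 × 0.552166 = 0.436254.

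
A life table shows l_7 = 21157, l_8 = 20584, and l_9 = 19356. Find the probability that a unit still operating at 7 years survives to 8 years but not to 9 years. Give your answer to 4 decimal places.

0.0580

This is the probability of reaching 8 but not 9, conditional on being operational at 7: (l_8 − l_9) / l_7.
= (20584 − 19356) / 21157 = 1228 / 21157 = 0.058042.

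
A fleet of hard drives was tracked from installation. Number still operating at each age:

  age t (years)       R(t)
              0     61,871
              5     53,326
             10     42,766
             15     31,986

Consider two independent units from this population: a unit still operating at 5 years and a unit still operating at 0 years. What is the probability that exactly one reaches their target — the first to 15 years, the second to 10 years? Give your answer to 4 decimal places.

0.4618

p₁ = R(15)/R(5) = 31,986/53,326 = 0.599820; p₂ = R(10)/R(0) = 42,766/61,871 = 0.691212.
P(exactly one) = p₁(1−p₂) + (1−p₁)p₂ = 0.185217 + 0.276609 = 0.461826.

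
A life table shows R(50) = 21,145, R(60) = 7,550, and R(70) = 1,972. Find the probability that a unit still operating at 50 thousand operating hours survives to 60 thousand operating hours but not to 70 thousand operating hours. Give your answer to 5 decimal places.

0.26380

This is the probability of reaching 60 but not 70, conditional on being operational at 50: (R(60) − R(70)) / R(50).
= (7,550 − 1,972) / 21,145 = 5,578 / 21,145 = 0.263798.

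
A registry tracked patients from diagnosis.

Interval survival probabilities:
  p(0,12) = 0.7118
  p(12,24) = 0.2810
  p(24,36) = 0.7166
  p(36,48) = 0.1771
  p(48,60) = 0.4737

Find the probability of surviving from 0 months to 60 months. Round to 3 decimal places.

Survival from 0 to 60 is the product of surviving each interval: 0.7118 × 0.2810 × 0.7166 × 0.1771 × 0.4737.
= 0.012024.

0.012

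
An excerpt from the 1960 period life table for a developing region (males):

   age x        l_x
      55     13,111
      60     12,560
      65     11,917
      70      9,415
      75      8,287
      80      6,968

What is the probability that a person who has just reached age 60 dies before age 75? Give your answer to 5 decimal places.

P(die before 75 | alive at 60) = 1 − l_75/l_60 = 1 − 8,287/12,560 = (4,273)/12,560 = 0.340207.

0.34021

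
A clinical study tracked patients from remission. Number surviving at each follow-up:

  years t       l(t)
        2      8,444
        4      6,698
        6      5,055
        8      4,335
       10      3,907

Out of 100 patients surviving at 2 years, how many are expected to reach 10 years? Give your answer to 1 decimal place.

46.3

The relevant probability is 3,907/8,444 = 0.462695.
Expected number = 100 × 0.462695 = 46.3.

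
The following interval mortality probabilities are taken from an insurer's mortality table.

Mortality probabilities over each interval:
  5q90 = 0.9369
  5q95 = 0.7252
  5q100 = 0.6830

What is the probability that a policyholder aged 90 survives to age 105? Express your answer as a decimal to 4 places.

0.0055

The overall survival probability is (1 − 0.9369) × (1 − 0.7252) × (1 − 0.6830).
= 0.0631 × 0.2748 × 0.3170 = 0.005497.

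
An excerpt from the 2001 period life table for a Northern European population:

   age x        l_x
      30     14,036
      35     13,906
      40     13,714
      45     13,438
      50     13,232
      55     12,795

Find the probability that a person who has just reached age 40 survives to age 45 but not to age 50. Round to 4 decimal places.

This is the probability of reaching 45 but not 50, conditional on being alive at 40: (l_45 − l_50) / l_40.
= (13,438 − 13,232) / 13,714 = 206 / 13,714 = 0.015021.

0.0150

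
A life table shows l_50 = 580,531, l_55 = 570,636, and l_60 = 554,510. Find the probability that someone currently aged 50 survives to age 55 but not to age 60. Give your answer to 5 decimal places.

0.02778

We want 5|5q50 = (l_55 − l_60)/l_50.
This is the probability of reaching 55 but not 60, conditional on being alive at 50: (l_55 − l_60) / l_50.
= (570,636 − 554,510) / 580,531 = 16,126 / 580,531 = 0.027778.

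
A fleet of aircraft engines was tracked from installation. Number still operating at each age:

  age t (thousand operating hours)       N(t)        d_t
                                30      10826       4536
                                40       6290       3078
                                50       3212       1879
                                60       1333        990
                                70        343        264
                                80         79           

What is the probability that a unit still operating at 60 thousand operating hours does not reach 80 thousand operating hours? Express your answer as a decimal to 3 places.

0.941

P(fail before 80 | operational at 60) = 1 − N(80)/N(60) = 1 − 79/1333 = (1254)/1333 = 0.940735.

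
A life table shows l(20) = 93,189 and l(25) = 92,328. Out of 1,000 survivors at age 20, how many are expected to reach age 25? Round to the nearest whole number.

991

The relevant probability is 92,328/93,189 = 0.990761.
Expected number = 1,000 × 0.990761 = 991.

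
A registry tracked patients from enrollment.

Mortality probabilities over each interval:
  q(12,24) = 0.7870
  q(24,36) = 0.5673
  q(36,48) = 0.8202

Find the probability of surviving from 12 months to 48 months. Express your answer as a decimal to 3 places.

0.017

P(survive 12→48) = (1 − 0.7870) × (1 − 0.5673) × (1 − 0.8202).
= 0.2130 × 0.4327 × 0.1798 = 0.016571.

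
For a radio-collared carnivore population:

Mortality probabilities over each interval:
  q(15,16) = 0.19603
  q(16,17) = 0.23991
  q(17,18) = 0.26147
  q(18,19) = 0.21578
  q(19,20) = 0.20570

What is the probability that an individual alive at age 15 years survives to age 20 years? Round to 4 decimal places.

0.2811

Chaining the interval survival probabilities: (1 − 0.19603) × (1 − 0.23991) × (1 − 0.26147) × (1 − 0.21578) × (1 − 0.20570).
= 0.80397 × 0.76009 × 0.73853 × 0.78422 × 0.79430 = 0.281122.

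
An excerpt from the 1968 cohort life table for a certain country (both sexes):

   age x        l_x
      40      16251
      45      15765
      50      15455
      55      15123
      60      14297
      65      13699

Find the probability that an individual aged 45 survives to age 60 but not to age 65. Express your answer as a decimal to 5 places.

This is the probability of reaching 60 but not 65, conditional on being alive at 45: (l_60 − l_65) / l_45.
= (14297 − 13699) / 15765 = 598 / 15765 = 0.037932.

0.03793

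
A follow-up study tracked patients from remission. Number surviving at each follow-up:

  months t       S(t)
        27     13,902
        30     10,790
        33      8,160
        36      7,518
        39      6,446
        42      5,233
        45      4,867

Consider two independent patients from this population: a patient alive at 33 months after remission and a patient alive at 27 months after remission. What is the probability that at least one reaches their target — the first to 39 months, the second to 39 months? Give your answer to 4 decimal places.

0.8873

p₁ = S(39)/S(33) = 6,446/8,160 = 0.789951; p₂ = S(39)/S(27) = 6,446/13,902 = 0.463674.
P(at least one) = 1 − (1−p₁)(1−p₂) = 1 − 0.210049 × 0.536326 = 0.887345.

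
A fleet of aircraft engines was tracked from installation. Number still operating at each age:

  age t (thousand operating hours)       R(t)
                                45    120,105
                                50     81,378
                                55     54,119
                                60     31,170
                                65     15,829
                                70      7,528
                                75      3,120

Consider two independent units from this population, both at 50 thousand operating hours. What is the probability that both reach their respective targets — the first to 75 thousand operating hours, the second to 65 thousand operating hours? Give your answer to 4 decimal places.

p₁ = R(75)/R(50) = 3,120/81,378 = 0.038340; p₂ = R(65)/R(50) = 15,829/81,378 = 0.194512.
P(both) = p₁ × p₂ = 0.038340 × 0.194512 = 0.007458.

0.0075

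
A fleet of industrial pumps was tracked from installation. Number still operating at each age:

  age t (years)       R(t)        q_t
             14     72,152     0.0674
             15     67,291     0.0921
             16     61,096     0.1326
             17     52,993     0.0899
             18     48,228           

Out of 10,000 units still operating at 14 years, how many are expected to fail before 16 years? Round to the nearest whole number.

1532

The relevant probability is 1 − 61,096/72,152 = 0.153232.
Expected number = 10,000 × 0.153232 = 1532.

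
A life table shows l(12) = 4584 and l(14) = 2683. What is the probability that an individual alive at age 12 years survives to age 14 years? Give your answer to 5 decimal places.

0.58530

The conditional survival probability is l(14)/l(12) = 2683/4584 = 0.585297.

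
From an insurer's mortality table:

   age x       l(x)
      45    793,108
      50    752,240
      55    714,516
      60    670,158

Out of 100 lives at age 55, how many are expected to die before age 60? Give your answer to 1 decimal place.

The relevant probability is 1 − 670,158/714,516 = 0.062081.
Expected number = 100 × 0.062081 = 6.2.

6.2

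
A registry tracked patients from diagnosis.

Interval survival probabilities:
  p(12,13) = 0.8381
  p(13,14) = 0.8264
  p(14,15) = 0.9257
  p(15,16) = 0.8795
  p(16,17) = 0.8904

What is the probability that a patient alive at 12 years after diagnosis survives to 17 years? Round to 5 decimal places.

0.50209

P(survive 12→17) = 0.8381 × 0.8264 × 0.9257 × 0.8795 × 0.8904.
= 0.502085.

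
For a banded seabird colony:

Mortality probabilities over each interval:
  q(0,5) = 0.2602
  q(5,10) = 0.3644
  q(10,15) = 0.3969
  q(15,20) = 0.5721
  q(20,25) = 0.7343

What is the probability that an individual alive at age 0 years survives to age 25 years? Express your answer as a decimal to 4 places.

Chaining the interval survival probabilities: (1 − 0.2602) × (1 − 0.3644) × (1 − 0.3969) × (1 − 0.5721) × (1 − 0.7343).
= 0.7398 × 0.6356 × 0.6031 × 0.4279 × 0.2657 = 0.032242.

0.0322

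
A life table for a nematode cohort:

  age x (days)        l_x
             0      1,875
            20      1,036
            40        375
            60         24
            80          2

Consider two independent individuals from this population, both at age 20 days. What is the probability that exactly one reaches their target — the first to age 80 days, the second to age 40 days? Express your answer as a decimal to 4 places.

p₁ = l_80/l_20 = 2/1,036 = 0.001931; p₂ = l_40/l_20 = 375/1,036 = 0.361969.
P(exactly one) = p₁(1−p₂) + (1−p₁)p₂ = 0.001232 + 0.361270 = 0.362502.

0.3625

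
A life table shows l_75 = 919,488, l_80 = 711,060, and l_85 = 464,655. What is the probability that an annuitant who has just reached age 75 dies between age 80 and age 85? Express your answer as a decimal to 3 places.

We want 5|5q75 = (l_80 − l_85)/l_75.
This is the probability of reaching 80 but not 85, conditional on being alive at 75: (l_80 − l_85) / l_75.
= (711,060 − 464,655) / 919,488 = 246,405 / 919,488 = 0.267981.

0.268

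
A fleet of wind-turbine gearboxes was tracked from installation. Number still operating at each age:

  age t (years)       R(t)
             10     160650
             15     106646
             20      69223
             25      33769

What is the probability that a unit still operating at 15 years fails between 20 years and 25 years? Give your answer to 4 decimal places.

This is the probability of reaching 20 but not 25, conditional on being operational at 15: (R(20) − R(25)) / R(15).
= (69223 − 33769) / 106646 = 35454 / 106646 = 0.332446.

0.3324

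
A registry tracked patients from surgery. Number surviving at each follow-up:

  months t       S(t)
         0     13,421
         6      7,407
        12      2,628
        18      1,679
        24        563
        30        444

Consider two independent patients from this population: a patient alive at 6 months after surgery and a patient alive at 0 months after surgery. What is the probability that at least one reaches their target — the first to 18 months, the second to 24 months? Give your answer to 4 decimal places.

0.2591

p₁ = S(18)/S(6) = 1,679/7,407 = 0.226677; p₂ = S(24)/S(0) = 563/13,421 = 0.041949.
P(at least one) = 1 − (1−p₁)(1−p₂) = 1 − 0.773323 × 0.958051 = 0.259117.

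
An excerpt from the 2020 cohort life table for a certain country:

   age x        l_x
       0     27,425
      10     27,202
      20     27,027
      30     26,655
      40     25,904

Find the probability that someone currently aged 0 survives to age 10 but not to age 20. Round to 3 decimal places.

We want 10|10q0 = (l_10 − l_20)/l_0.
This is the probability of reaching 10 but not 20, conditional on being alive at 0: (l_10 − l_20) / l_0.
= (27,202 − 27,027) / 27,425 = 175 / 27,425 = 0.006381.

0.006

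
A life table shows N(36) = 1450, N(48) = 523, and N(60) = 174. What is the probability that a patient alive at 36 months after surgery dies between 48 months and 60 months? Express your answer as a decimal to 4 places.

This is the probability of reaching 48 but not 60, conditional on being alive at 36: (N(48) − N(60)) / N(36).
= (523 − 174) / 1450 = 349 / 1450 = 0.240690.

0.2407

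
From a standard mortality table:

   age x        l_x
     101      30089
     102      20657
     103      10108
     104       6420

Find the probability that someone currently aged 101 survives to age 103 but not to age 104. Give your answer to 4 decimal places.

0.1226

We want 2|1q101 = (l_103 − l_104)/l_101.
This is the probability of reaching 103 but not 104, conditional on being alive at 101: (l_103 − l_104) / l_101.
= (10108 − 6420) / 30089 = 3688 / 30089 = 0.122570.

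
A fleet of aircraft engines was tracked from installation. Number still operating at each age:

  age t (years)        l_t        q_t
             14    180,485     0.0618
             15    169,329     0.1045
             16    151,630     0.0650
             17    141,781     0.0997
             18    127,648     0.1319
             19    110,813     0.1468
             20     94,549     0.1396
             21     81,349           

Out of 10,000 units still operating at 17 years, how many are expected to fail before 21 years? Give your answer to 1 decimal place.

4262.3

The relevant probability is 1 − 81,349/141,781 = 0.426235.
Expected number = 10,000 × 0.426235 = 4262.3.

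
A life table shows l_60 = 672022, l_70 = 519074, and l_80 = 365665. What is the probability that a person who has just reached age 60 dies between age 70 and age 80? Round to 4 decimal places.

0.2283

We want 10|10q60 = (l_70 − l_80)/l_60.
This is the probability of reaching 70 but not 80, conditional on being alive at 60: (l_70 − l_80) / l_60.
= (519074 − 365665) / 672022 = 153409 / 672022 = 0.228280.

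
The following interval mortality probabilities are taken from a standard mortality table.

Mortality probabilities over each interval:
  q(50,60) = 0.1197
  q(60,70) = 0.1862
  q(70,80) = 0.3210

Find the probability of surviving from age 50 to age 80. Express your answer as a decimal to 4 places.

The overall survival probability is (1 − 0.1197) × (1 − 0.1862) × (1 − 0.3210).
= 0.8803 × 0.8138 × 0.6790 = 0.486428.

0.4864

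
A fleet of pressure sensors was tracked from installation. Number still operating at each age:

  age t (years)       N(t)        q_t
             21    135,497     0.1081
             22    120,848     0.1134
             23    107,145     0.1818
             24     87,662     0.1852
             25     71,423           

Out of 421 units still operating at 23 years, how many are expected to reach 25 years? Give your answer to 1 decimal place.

The relevant probability is 71,423/107,145 = 0.666601.
Expected number = 421 × 0.666601 = 280.6.

280.6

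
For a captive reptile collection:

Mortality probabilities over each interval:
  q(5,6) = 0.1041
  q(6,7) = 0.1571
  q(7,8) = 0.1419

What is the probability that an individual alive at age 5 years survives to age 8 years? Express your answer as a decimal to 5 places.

The overall survival probability is (1 − 0.1041) × (1 − 0.1571) × (1 − 0.1419).
= 0.8959 × 0.8429 × 0.8581 = 0.647998.

0.64800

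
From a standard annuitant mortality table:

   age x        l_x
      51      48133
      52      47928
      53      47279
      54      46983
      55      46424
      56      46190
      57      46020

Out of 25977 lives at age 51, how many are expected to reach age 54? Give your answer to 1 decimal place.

The relevant probability is 46983/48133 = 0.976108.
Expected number = 25977 × 0.976108 = 25356.4.

25356.4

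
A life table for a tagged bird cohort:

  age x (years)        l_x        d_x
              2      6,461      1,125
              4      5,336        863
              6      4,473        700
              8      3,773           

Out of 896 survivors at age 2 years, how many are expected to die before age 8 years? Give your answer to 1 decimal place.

372.8

The relevant probability is 1 − 3,773/6,461 = 0.416035.
Expected number = 896 × 0.416035 = 372.8.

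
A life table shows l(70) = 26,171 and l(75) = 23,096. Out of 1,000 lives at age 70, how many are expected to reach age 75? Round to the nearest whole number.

The relevant probability is 23,096/26,171 = 0.882504.
Expected number = 1,000 × 0.882504 = 883.

883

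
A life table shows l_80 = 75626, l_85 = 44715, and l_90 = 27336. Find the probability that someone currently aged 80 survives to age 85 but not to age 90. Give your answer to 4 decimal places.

We want 5|5q80 = (l_85 − l_90)/l_80.
This is the probability of reaching 85 but not 90, conditional on being alive at 80: (l_85 − l_90) / l_80.
= (44715 − 27336) / 75626 = 17379 / 75626 = 0.229802.

0.2298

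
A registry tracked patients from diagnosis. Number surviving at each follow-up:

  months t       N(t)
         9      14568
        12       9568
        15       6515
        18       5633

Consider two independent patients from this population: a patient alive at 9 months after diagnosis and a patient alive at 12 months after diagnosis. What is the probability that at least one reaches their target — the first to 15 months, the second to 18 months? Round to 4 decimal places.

p₁ = N(15)/N(9) = 6515/14568 = 0.447213; p₂ = N(18)/N(12) = 5633/9568 = 0.588733.
P(at least one) = 1 − (1−p₁)(1−p₂) = 1 − 0.552787 × 0.411267 = 0.772657.

0.7727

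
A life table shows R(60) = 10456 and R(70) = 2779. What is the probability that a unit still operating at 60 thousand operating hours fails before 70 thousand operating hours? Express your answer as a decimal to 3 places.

P(fail before 70 | operational at 60) = 1 − R(70)/R(60) = 1 − 2779/10456 = (7677)/10456 = 0.734220.

0.734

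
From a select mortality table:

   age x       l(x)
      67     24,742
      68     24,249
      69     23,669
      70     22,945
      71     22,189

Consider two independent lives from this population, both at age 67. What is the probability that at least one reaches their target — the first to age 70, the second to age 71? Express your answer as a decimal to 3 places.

0.993

p₁ = l(70)/l(67) = 22,945/24,742 = 0.927370; p₂ = l(71)/l(67) = 22,189/24,742 = 0.896815.
P(at least one) = 1 − (1−p₁)(1−p₂) = 1 − 0.072630 × 0.103185 = 0.992506.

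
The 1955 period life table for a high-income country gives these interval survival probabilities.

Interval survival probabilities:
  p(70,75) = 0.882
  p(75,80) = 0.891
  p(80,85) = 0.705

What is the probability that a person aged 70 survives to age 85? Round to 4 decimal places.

The overall survival probability is 0.882 × 0.891 × 0.705.
= 0.554033.

0.5540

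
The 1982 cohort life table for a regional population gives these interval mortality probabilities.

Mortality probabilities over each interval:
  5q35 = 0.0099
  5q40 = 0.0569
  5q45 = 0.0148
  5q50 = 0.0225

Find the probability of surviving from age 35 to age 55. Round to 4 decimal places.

20p35 = (1 − 0.0099) × (1 − 0.0569) × (1 − 0.0148) × (1 − 0.0225).
= 0.9901 × 0.9431 × 0.9852 × 0.9775 = 0.899245.

0.8992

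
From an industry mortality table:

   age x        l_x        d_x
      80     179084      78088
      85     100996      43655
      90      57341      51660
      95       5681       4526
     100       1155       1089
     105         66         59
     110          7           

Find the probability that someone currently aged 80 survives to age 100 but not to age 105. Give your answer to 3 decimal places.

0.006

We want 20|5q80 = (l_100 − l_105)/l_80.
This is the probability of reaching 100 but not 105, conditional on being alive at 80: (l_100 − l_105) / l_80.
= (1155 − 66) / 179084 = 1089 / 179084 = 0.006081.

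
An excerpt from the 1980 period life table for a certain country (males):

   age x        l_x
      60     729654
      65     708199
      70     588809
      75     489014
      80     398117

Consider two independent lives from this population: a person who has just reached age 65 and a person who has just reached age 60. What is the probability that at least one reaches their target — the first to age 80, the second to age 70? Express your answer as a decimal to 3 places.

p₁ = l_80/l_65 = 398117/708199 = 0.562154; p₂ = l_70/l_60 = 588809/729654 = 0.806970.
P(at least one) = 1 − (1−p₁)(1−p₂) = 1 − 0.437846 × 0.193030 = 0.915483.

0.915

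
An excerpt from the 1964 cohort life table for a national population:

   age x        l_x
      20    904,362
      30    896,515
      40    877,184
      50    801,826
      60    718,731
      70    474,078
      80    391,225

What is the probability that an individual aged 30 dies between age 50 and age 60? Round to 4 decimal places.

This is the probability of reaching 50 but not 60, conditional on being alive at 30: (l_50 − l_60) / l_30.
= (801,826 − 718,731) / 896,515 = 83,095 / 896,515 = 0.092687.

0.0927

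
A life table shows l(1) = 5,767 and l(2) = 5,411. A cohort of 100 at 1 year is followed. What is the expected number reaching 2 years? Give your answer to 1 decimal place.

The relevant probability is 5,411/5,767 = 0.938269.
Expected number = 100 × 0.938269 = 93.8.

93.8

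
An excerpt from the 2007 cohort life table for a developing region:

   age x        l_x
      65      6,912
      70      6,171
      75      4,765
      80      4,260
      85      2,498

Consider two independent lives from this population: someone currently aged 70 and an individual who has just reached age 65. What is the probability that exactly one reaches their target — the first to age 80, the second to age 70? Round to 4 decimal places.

p₁ = l_80/l_70 = 4,260/6,171 = 0.690326; p₂ = l_70/l_65 = 6,171/6,912 = 0.892795.
P(exactly one) = p₁(1−p₂) + (1−p₁)p₂ = 0.074006 + 0.276475 = 0.350482.

0.3505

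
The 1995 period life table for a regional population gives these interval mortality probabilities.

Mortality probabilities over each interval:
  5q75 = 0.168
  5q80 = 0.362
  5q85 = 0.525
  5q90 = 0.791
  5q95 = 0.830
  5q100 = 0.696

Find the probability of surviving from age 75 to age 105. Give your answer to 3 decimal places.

30p75 = (1 − 0.168) × (1 − 0.362) × (1 − 0.525) × (1 − 0.791) × (1 − 0.830) × (1 − 0.696).
= 0.832 × 0.638 × 0.475 × 0.209 × 0.170 × 0.304 = 0.002723.

0.003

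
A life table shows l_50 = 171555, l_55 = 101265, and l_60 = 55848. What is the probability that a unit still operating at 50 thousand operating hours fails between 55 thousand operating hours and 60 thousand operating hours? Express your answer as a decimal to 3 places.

0.265

This is the probability of reaching 55 but not 60, conditional on being operational at 50: (l_55 − l_60) / l_50.
= (101265 − 55848) / 171555 = 45417 / 171555 = 0.264737.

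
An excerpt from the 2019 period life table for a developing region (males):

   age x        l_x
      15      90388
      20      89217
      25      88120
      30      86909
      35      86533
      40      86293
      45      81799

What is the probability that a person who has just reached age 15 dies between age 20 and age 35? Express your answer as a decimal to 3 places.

0.030

We want 5|15q15 = (l_20 − l_35)/l_15.
This is the probability of reaching 20 but not 35, conditional on being alive at 15: (l_20 − l_35) / l_15.
= (89217 − 86533) / 90388 = 2684 / 90388 = 0.029694.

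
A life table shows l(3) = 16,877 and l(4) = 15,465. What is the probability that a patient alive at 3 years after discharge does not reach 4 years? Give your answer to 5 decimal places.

0.08366

P(die before 4 | alive at 3) = 1 − l(4)/l(3) = 1 − 15,465/16,877 = (1,412)/16,877 = 0.083664.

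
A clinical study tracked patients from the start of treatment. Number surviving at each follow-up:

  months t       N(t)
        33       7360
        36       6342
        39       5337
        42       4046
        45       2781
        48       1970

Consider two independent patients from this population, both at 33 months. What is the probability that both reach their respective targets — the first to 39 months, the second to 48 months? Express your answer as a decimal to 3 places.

p₁ = N(39)/N(33) = 5337/7360 = 0.725136; p₂ = N(48)/N(33) = 1970/7360 = 0.267663.
P(both) = p₁ × p₂ = 0.725136 × 0.267663 = 0.194092.

0.194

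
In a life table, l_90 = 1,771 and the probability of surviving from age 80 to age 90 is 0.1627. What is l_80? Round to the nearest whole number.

l_80 = l_90 / p = 1,771 / 0.1627 = 10885.

10885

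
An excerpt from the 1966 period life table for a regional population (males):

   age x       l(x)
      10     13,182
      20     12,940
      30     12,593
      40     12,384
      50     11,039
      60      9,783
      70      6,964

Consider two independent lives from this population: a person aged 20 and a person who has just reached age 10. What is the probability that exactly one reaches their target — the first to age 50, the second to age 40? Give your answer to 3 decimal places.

0.190

p₁ = l(50)/l(20) = 11,039/12,940 = 0.853091; p₂ = l(40)/l(10) = 12,384/13,182 = 0.939463.
P(exactly one) = p₁(1−p₂) + (1−p₁)p₂ = 0.051644 + 0.138016 = 0.189659.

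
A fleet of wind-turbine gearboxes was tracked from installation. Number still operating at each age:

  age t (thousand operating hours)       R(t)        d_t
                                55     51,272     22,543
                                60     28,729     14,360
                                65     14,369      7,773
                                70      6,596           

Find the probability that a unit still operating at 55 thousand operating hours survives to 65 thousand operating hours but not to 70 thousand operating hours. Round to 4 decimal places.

0.1516

This is the probability of reaching 65 but not 70, conditional on being operational at 55: (R(65) − R(70)) / R(55).
= (14,369 − 6,596) / 51,272 = 7,773 / 51,272 = 0.151603.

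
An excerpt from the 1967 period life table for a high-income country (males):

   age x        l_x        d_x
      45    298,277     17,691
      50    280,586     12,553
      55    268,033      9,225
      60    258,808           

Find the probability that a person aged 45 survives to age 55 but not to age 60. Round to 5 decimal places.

0.03093

We want 10|5q45 = (l_55 − l_60)/l_45.
This is the probability of reaching 55 but not 60, conditional on being alive at 45: (l_55 − l_60) / l_45.
= (268,033 − 258,808) / 298,277 = 9,225 / 298,277 = 0.030928.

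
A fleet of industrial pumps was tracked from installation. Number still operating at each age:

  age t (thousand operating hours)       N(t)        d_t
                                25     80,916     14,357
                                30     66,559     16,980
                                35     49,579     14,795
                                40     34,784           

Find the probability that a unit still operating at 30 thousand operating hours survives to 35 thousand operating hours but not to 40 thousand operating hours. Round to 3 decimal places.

This is the probability of reaching 35 but not 40, conditional on being operational at 30: (N(35) − N(40)) / N(30).
= (49,579 − 34,784) / 66,559 = 14,795 / 66,559 = 0.222284.

0.222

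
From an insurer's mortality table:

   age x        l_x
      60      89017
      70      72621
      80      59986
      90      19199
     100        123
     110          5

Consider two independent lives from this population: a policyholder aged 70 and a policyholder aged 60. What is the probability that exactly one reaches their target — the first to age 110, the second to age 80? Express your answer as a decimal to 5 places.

0.67385

p₁ = l_110/l_70 = 5/72621 = 0.000069; p₂ = l_80/l_60 = 59986/89017 = 0.673871.
P(exactly one) = p₁(1−p₂) + (1−p₁)p₂ = 0.000023 + 0.673825 = 0.673847.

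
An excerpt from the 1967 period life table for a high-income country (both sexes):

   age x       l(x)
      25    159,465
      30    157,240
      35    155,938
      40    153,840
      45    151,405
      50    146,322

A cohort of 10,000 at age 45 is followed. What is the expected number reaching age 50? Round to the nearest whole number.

9664

The relevant probability is 146,322/151,405 = 0.966428.
Expected number = 10,000 × 0.966428 = 9664.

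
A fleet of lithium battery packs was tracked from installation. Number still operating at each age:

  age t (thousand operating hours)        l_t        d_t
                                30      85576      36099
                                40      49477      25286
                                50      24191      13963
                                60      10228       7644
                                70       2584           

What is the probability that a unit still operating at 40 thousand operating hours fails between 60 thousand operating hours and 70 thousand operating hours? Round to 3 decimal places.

This is the probability of reaching 60 but not 70, conditional on being operational at 40: (l_60 − l_70) / l_40.
= (10228 − 2584) / 49477 = 7644 / 49477 = 0.154496.

0.154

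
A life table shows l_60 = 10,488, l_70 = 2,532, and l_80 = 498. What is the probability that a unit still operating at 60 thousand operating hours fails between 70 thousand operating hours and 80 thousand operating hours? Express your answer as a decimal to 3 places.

0.194

This is the probability of reaching 70 but not 80, conditional on being operational at 60: (l_70 − l_80) / l_60.
= (2,532 − 498) / 10,488 = 2,034 / 10,488 = 0.193936.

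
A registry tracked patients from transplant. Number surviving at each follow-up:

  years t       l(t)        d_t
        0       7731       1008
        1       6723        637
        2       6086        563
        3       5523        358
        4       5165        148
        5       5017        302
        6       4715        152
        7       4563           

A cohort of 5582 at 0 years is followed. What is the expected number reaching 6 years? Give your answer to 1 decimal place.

The relevant probability is 4715/7731 = 0.609882.
Expected number = 5582 × 0.609882 = 3404.4.

3404.4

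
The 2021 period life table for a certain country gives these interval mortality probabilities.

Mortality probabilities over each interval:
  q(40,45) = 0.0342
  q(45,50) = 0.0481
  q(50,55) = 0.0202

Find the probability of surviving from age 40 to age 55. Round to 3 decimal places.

Survival from 40 to 55 is the product of surviving each interval: (1 − 0.0342) × (1 − 0.0481) × (1 − 0.0202).
= 0.9658 × 0.9519 × 0.9798 = 0.900774.

0.901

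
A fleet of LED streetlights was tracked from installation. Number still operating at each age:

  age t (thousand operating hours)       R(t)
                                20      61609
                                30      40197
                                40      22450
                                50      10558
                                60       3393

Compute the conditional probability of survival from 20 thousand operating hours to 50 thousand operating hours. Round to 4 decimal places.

0.1714

The conditional survival probability is R(50)/R(20) = 10558/61609 = 0.171371.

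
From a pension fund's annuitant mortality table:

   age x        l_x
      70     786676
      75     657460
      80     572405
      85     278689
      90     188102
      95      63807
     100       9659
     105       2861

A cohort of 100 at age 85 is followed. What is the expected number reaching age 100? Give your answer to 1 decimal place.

3.5

The relevant probability is 9659/278689 = 0.034659.
Expected number = 100 × 0.034659 = 3.5.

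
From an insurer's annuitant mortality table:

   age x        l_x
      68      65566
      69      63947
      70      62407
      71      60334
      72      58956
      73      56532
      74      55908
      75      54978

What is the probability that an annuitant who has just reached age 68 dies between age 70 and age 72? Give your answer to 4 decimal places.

We want 2|2q68 = (l_70 − l_72)/l_68.
This is the probability of reaching 70 but not 72, conditional on being alive at 68: (l_70 − l_72) / l_68.
= (62407 − 58956) / 65566 = 3451 / 65566 = 0.052634.

0.0526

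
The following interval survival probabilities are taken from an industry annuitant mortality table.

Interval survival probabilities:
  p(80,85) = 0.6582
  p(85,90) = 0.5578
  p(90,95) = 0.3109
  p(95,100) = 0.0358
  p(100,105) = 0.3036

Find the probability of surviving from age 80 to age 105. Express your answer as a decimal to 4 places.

0.0012

The overall survival probability is 0.6582 × 0.5578 × 0.3109 × 0.0358 × 0.3036.
= 0.001241.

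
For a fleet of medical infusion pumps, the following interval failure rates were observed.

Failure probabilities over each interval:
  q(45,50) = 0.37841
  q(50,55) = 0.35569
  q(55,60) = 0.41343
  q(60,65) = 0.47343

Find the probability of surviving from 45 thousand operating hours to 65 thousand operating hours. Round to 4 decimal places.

0.1237

P(survive 45→65) = (1 − 0.37841) × (1 − 0.35569) × (1 − 0.41343) × (1 − 0.47343).
= 0.62159 × 0.64431 × 0.58657 × 0.52657 = 0.123701.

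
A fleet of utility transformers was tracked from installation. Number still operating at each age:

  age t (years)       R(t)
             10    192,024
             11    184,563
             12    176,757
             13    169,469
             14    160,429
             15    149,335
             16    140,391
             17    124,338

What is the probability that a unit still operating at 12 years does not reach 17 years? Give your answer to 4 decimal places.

P(fail before 17 | operational at 12) = 1 − R(17)/R(12) = 1 − 124,338/176,757 = (52,419)/176,757 = 0.296560.

0.2966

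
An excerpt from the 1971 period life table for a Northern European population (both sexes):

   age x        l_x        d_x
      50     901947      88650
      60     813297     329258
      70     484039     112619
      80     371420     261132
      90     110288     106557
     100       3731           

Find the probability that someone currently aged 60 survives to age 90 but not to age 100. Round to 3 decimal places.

0.131

We want 30|10q60 = (l_90 − l_100)/l_60.
This is the probability of reaching 90 but not 100, conditional on being alive at 60: (l_90 − l_100) / l_60.
= (110288 − 3731) / 813297 = 106557 / 813297 = 0.131019.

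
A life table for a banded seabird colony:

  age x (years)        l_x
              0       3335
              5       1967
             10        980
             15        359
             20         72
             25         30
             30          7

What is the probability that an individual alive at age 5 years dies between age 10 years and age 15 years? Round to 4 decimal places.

This is the probability of reaching 10 but not 15, conditional on being alive at 5: (l_10 − l_15) / l_5.
= (980 − 359) / 1967 = 621 / 1967 = 0.315709.

0.3157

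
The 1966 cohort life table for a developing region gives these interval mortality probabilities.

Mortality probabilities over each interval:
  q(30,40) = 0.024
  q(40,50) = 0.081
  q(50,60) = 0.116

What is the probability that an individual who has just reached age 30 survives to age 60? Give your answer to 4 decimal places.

The overall survival probability is (1 − 0.024) × (1 − 0.081) × (1 − 0.116).
= 0.976 × 0.919 × 0.884 = 0.792898.

0.7929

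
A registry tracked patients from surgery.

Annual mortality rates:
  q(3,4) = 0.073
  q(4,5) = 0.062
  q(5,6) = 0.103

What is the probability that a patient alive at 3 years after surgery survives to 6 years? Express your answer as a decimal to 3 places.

P(survive 3→6) = (1 − 0.073) × (1 − 0.062) × (1 − 0.103).
= 0.927 × 0.938 × 0.897 = 0.779965.

0.780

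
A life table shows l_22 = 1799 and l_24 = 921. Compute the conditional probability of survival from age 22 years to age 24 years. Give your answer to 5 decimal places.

0.51195

The conditional survival probability is l_24/l_22 = 921/1799 = 0.511951.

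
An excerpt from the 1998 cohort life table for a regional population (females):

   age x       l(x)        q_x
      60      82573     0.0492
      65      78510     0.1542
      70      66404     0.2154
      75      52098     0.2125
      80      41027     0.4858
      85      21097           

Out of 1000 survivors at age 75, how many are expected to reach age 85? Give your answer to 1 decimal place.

404.9

The relevant probability is 21097/52098 = 0.404948.
Expected number = 1000 × 0.404948 = 404.9.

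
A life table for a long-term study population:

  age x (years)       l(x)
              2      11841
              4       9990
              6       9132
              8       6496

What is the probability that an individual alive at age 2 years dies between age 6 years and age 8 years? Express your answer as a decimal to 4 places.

0.2226

This is the probability of reaching 6 but not 8, conditional on being alive at 2: (l(6) − l(8)) / l(2).
= (9132 − 6496) / 11841 = 2636 / 11841 = 0.222616.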